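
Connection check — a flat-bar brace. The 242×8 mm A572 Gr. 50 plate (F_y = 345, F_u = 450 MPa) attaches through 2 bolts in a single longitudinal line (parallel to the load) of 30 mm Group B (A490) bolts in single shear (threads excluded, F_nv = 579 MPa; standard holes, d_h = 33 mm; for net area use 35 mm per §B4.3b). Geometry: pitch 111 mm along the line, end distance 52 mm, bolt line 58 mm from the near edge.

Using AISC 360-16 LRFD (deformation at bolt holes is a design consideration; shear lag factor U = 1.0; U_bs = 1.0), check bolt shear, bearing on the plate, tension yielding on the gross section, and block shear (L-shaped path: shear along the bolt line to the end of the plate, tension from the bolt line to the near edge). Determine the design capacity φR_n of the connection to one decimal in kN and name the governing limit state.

Bolt shear: A_b = π(30)²/4 = 706.86 mm². φR_n = 0.75 × 579 × 706.86 × 2 × 1 = 613.9 kN.
Bearing (8 mm plate, F_u = 450 MPa): end bolts L_c = 52 − 33/2 = 35.5, R_n = min(1.2×35.5×8×450, 2.4×30×8×450) = 153.36 kN/bolt; interior L_c = 111 − 33 = 78, R_n = 259.2 kN/bolt. φR_n = 0.75 × (1×153.36 + 1×259.2) = 309.4 kN.
Tension yield (gross): A_g = 242×8 = 1936 mm². φR_n = 0.90 × 345 × 1936 = 601.1 kN.
Block shear: shear path 1×[52+1×111] = 1×163 mm, A_gv = 1304, A_nv = 1×(163 − 1.5×35)×8 = 884 mm²; tension to near edge: (58 − 0.5×35)×8 = 324 mm². R_n = min(0.6×450×884, 0.6×345×1304) + 1.0×450×324 = min(238.68, 269.93) + 145.8 = 384.48 kN. φR_n = 0.75 × 384.48 = 288.4 kN.
Governing: min(613.9, 309.4, 601.1, 288.4) = 288.4 kN → block shear.

288.4 kN (block shear governs)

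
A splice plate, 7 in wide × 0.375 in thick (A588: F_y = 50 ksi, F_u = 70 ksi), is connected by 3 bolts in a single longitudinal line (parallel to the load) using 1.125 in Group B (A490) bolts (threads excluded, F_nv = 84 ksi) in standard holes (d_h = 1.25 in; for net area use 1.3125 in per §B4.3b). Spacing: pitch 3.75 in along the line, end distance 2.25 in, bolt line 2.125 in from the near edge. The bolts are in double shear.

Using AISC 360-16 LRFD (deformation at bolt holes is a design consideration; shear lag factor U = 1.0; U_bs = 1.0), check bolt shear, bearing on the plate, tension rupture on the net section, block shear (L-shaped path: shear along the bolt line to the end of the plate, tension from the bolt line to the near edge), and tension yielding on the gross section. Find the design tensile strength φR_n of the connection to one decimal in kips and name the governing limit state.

105.3 kips (block shear governs)

Bolt shear: A_b = π(1.125)²/4 = 0.99402 in². φR_n = 0.75 × 84 × 0.99402 × 3 × 2 = 375.7 kips.
Bearing (0.375 in plate, F_u = 70 ksi): end bolts L_c = 2.25 − 1.25/2 = 1.625, R_n = min(1.2×1.625×0.375×70, 2.4×1.125×0.375×70) = 51.188 kips/bolt; interior L_c = 3.75 − 1.25 = 2.5, R_n = 70.875 kips/bolt. φR_n = 0.75 × (1×51.188 + 2×70.875) = 144.7 kips.
Tension rupture (net): A_n = (7 − 1×1.3125)×0.375 = 2.1328 in² (U = 1.0, A_e = A_n). φR_n = 0.75 × 70 × 2.1328 = 112.0 kips.
Block shear: shear path 1×[2.25+2×3.75] = 1×9.75 in, A_gv = 3.6563, A_nv = 1×(9.75 − 2.5×1.3125)×0.375 = 2.4258 in²; tension to near edge: (2.125 − 0.5×1.3125)×0.375 = 0.55078 in². R_n = min(0.6×70×2.4258, 0.6×50×3.6563) + 1.0×70×0.55078 = min(101.88, 109.69) + 38.555 = 140.44 kips. φR_n = 0.75 × 140.44 = 105.3 kips.
Tension yield (gross): A_g = 7×0.375 = 2.625 in². φR_n = 0.90 × 50 × 2.625 = 118.1 kips.
Governing: min(375.7, 144.7, 112.0, 105.3, 118.1) = 105.3 kips → block shear.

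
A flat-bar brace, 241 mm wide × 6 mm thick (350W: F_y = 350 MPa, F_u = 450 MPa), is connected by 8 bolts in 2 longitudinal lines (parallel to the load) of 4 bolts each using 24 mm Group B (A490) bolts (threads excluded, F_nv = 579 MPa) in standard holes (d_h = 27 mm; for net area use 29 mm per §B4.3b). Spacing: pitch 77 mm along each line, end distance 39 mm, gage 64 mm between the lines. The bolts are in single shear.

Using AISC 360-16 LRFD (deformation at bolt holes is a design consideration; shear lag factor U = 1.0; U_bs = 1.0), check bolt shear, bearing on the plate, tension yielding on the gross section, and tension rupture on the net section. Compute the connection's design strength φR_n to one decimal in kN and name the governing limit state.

Bolt shear: A_b = π(24)²/4 = 452.39 mm². φR_n = 0.75 × 579 × 452.39 × 8 × 1 = 1571.6 kN.
Bearing (6 mm plate, F_u = 450 MPa): end bolts L_c = 39 − 27/2 = 25.5, R_n = min(1.2×25.5×6×450, 2.4×24×6×450) = 82.62 kN/bolt; interior L_c = 77 − 27 = 50, R_n = 155.52 kN/bolt. φR_n = 0.75 × (2×82.62 + 6×155.52) = 823.8 kN.
Tension yield (gross): A_g = 241×6 = 1446 mm². φR_n = 0.90 × 350 × 1446 = 455.5 kN.
Tension rupture (net): A_n = (241 − 2×29)×6 = 1098 mm² (U = 1.0, A_e = A_n). φR_n = 0.75 × 450 × 1098 = 370.6 kN.
Governing: min(1571.6, 823.8, 455.5, 370.6) = 370.6 kN → net-section rupture.

370.6 kN (net-section rupture governs)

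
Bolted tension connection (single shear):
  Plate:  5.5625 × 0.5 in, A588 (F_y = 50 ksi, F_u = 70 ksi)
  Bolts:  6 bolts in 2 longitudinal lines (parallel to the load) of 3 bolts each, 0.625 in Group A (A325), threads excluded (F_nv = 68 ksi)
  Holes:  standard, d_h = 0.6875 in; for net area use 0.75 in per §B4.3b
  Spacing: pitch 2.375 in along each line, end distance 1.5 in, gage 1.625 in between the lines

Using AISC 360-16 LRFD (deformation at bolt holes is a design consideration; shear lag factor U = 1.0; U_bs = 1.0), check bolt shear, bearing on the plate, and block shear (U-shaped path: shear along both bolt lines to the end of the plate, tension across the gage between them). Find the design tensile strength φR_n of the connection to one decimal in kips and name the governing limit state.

Bolt shear: A_b = π(0.625)²/4 = 0.3068 in². φR_n = 0.75 × 68 × 0.3068 × 6 × 1 = 93.9 kips.
Bearing (0.5 in plate, F_u = 70 ksi): end bolts L_c = 1.5 − 0.6875/2 = 1.15625, R_n = min(1.2×1.15625×0.5×70, 2.4×0.625×0.5×70) = 48.563 kips/bolt; interior L_c = 2.375 − 0.6875 = 1.6875, R_n = 52.5 kips/bolt. φR_n = 0.75 × (2×48.563 + 4×52.5) = 230.3 kips.
Block shear: shear path 2×[1.5+2×2.375] = 2×6.25 in, A_gv = 6.25, A_nv = 2×(6.25 − 2.5×0.75)×0.5 = 4.375 in²; tension across gage: (1.625 − 1×0.75)×0.5 = 0.4375 in². R_n = min(0.6×70×4.375, 0.6×50×6.25) + 1.0×70×0.4375 = min(183.75, 187.5) + 30.625 = 214.38 kips. φR_n = 0.75 × 214.38 = 160.8 kips.
Governing: min(93.9, 230.3, 160.8) = 93.9 kips → bolt shear.

93.9 kips (bolt shear governs)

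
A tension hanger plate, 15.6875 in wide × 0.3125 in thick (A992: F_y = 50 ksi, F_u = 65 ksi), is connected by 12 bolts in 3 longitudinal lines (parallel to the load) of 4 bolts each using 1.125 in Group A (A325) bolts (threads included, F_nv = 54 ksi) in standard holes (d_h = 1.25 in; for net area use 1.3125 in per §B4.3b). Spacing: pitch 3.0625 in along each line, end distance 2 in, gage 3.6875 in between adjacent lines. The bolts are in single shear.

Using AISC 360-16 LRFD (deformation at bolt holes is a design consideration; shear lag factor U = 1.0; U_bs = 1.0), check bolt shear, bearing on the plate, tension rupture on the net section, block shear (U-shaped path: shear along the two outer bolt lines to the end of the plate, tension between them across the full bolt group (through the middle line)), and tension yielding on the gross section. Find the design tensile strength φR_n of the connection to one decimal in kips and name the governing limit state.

179.0 kips (net-section rupture governs)

Bolt shear: A_b = π(1.125)²/4 = 0.99402 in². φR_n = 0.75 × 54 × 0.99402 × 12 × 1 = 483.1 kips.
Bearing (0.3125 in plate, F_u = 65 ksi): end bolts L_c = 2 − 1.25/2 = 1.375, R_n = min(1.2×1.375×0.3125×65, 2.4×1.125×0.3125×65) = 33.516 kips/bolt; interior L_c = 3.0625 − 1.25 = 1.8125, R_n = 44.18 kips/bolt. φR_n = 0.75 × (3×33.516 + 9×44.18) = 373.6 kips.
Tension rupture (net): A_n = (15.6875 − 3×1.3125)×0.3125 = 3.6719 in² (U = 1.0, A_e = A_n). φR_n = 0.75 × 65 × 3.6719 = 179.0 kips.
Block shear: shear path 2×[2+3×3.0625] = 2×11.1875 in, A_gv = 6.9922, A_nv = 2×(11.1875 − 3.5×1.3125)×0.3125 = 4.1211 in²; tension across gage: (7.375 − 2×1.3125)×0.3125 = 1.4844 in². R_n = min(0.6×65×4.1211, 0.6×50×6.9922) + 1.0×65×1.4844 = min(160.72, 209.77) + 96.486 = 257.21 kips. φR_n = 0.75 × 257.21 = 192.9 kips.
Tension yield (gross): A_g = 15.6875×0.3125 = 4.9023 in². φR_n = 0.90 × 50 × 4.9023 = 220.6 kips.
Governing: min(483.1, 373.6, 179.0, 192.9, 220.6) = 179.0 kips → net-section rupture.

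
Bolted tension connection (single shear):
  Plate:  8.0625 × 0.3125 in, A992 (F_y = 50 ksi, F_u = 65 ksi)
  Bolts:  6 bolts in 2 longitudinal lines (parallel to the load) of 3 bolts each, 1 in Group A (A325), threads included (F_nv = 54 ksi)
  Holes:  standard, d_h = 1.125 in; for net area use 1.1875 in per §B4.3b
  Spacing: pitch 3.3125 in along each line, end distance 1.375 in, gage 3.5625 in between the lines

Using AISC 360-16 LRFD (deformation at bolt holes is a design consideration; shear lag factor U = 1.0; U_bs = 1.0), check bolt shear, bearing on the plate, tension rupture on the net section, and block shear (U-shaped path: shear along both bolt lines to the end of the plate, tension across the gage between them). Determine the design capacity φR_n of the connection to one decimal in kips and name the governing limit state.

86.6 kips (net-section rupture governs)

Bolt shear: A_b = π(1)²/4 = 0.7854 in². φR_n = 0.75 × 54 × 0.7854 × 6 × 1 = 190.9 kips.
Bearing (0.3125 in plate, F_u = 65 ksi): end bolts L_c = 1.375 − 1.125/2 = 0.8125, R_n = min(1.2×0.8125×0.3125×65, 2.4×1×0.3125×65) = 19.805 kips/bolt; interior L_c = 3.3125 − 1.125 = 2.1875, R_n = 48.75 kips/bolt. φR_n = 0.75 × (2×19.805 + 4×48.75) = 176.0 kips.
Tension rupture (net): A_n = (8.0625 − 2×1.1875)×0.3125 = 1.7773 in² (U = 1.0, A_e = A_n). φR_n = 0.75 × 65 × 1.7773 = 86.6 kips.
Block shear: shear path 2×[1.375+2×3.3125] = 2×8 in, A_gv = 5, A_nv = 2×(8 − 2.5×1.1875)×0.3125 = 3.1445 in²; tension across gage: (3.5625 − 1×1.1875)×0.3125 = 0.74219 in². R_n = min(0.6×65×3.1445, 0.6×50×5) + 1.0×65×0.74219 = min(122.64, 150) + 48.242 = 170.88 kips. φR_n = 0.75 × 170.88 = 128.2 kips.
Governing: min(190.9, 176.0, 86.6, 128.2) = 86.6 kips → net-section rupture.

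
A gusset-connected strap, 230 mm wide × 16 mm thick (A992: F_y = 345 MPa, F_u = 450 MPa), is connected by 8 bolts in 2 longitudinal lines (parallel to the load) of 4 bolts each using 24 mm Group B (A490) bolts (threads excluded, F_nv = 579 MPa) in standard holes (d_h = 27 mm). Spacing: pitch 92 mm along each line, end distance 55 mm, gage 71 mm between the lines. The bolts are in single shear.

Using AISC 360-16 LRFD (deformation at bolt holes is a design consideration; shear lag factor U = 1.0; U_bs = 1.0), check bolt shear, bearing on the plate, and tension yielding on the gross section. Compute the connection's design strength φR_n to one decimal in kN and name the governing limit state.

1142.6 kN (gross-section yield governs)

Bolt shear: A_b = π(24)²/4 = 452.39 mm². φR_n = 0.75 × 579 × 452.39 × 8 × 1 = 1571.6 kN.
Bearing (16 mm plate, F_u = 450 MPa): end bolts L_c = 55 − 27/2 = 41.5, R_n = min(1.2×41.5×16×450, 2.4×24×16×450) = 358.56 kN/bolt; interior L_c = 92 − 27 = 65, R_n = 414.72 kN/bolt. φR_n = 0.75 × (2×358.56 + 6×414.72) = 2404.1 kN.
Tension yield (gross): A_g = 230×16 = 3680 mm². φR_n = 0.90 × 345 × 3680 = 1142.6 kN.
Governing: min(1571.6, 2404.1, 1142.6) = 1142.6 kN → gross-section yield.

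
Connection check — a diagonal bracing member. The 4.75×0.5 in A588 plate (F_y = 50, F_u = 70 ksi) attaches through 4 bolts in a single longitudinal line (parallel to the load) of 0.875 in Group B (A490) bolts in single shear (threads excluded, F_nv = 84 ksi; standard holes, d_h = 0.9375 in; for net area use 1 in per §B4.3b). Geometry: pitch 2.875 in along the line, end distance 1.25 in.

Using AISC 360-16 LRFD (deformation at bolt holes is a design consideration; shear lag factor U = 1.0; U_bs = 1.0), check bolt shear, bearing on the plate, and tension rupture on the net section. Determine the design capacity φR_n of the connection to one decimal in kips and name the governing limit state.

98.4 kips (net-section rupture governs)

Bolt shear: A_b = π(0.875)²/4 = 0.60132 in². φR_n = 0.75 × 84 × 0.60132 × 4 × 1 = 151.5 kips.
Bearing (0.5 in plate, F_u = 70 ksi): end bolts L_c = 1.25 − 0.9375/2 = 0.78125, R_n = min(1.2×0.78125×0.5×70, 2.4×0.875×0.5×70) = 32.813 kips/bolt; interior L_c = 2.875 − 0.9375 = 1.9375, R_n = 73.5 kips/bolt. φR_n = 0.75 × (1×32.813 + 3×73.5) = 190.0 kips.
Tension rupture (net): A_n = (4.75 − 1×1)×0.5 = 1.875 in² (U = 1.0, A_e = A_n). φR_n = 0.75 × 70 × 1.875 = 98.4 kips.
Governing: min(151.5, 190.0, 98.4) = 98.4 kips → net-section rupture.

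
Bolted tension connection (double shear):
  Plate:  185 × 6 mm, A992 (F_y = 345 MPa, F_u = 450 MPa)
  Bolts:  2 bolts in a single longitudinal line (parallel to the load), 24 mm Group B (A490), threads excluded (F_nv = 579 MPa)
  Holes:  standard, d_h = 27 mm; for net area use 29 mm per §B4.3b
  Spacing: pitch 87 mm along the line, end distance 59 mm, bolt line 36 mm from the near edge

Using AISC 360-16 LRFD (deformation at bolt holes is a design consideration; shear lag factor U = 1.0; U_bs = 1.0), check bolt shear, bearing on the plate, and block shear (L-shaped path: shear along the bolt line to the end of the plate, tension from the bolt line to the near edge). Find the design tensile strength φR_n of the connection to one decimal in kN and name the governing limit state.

168.1 kN (block shear governs)

Bolt shear: A_b = π(24)²/4 = 452.39 mm². φR_n = 0.75 × 579 × 452.39 × 2 × 2 = 785.8 kN.
Bearing (6 mm plate, F_u = 450 MPa): end bolts L_c = 59 − 27/2 = 45.5, R_n = min(1.2×45.5×6×450, 2.4×24×6×450) = 147.42 kN/bolt; interior L_c = 87 − 27 = 60, R_n = 155.52 kN/bolt. φR_n = 0.75 × (1×147.42 + 1×155.52) = 227.2 kN.
Block shear: shear path 1×[59+1×87] = 1×146 mm, A_gv = 876, A_nv = 1×(146 − 1.5×29)×6 = 615 mm²; tension to near edge: (36 − 0.5×29)×6 = 129 mm². R_n = min(0.6×450×615, 0.6×345×876) + 1.0×450×129 = min(166.05, 181.33) + 58.05 = 224.1 kN. φR_n = 0.75 × 224.1 = 168.1 kN.
Governing: min(785.8, 227.2, 168.1) = 168.1 kN → block shear.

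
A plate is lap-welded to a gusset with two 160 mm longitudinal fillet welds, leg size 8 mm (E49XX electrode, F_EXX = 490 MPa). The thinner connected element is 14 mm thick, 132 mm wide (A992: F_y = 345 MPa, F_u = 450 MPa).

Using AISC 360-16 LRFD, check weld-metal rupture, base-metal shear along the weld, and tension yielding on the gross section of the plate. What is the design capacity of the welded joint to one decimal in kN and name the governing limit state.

399.1 kN (weld metal governs)

Weld metal: throat = 0.707×8 = 5.656 mm, L = 2×160 = 320 mm. φR_n = 0.75 × 0.6 × 490 × 5.656 × 320 = 399.1 kN.
Base metal shear (14 mm plate): yield φR_n = 1.0×0.6×345×14×320 = 927.4 kN; rupture φR_n = 0.75×0.6×450×14×320 = 907.2 kN; take 907.2 kN (rupture).
Tension yield (gross): A_g = 132×14 = 1848 mm². φR_n = 0.90 × 345 × 1848 = 573.8 kN.
Governing: min(399.1, 907.2, 573.8) = 399.1 kN → weld metal.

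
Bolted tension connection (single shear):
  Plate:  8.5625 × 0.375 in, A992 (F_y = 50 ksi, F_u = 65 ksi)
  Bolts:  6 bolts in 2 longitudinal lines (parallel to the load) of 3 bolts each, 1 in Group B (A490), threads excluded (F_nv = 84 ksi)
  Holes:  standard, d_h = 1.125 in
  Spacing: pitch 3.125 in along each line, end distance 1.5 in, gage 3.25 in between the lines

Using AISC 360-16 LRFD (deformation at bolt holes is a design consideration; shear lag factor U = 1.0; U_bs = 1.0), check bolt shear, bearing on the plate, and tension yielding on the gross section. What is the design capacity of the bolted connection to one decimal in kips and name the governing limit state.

144.5 kips (gross-section yield governs)

Bolt shear: A_b = π(1)²/4 = 0.7854 in². φR_n = 0.75 × 84 × 0.7854 × 6 × 1 = 296.9 kips.
Bearing (0.375 in plate, F_u = 65 ksi): end bolts L_c = 1.5 − 1.125/2 = 0.9375, R_n = min(1.2×0.9375×0.375×65, 2.4×1×0.375×65) = 27.422 kips/bolt; interior L_c = 3.125 − 1.125 = 2, R_n = 58.5 kips/bolt. φR_n = 0.75 × (2×27.422 + 4×58.5) = 216.6 kips.
Tension yield (gross): A_g = 8.5625×0.375 = 3.2109 in². φR_n = 0.90 × 50 × 3.2109 = 144.5 kips.
Governing: min(296.9, 216.6, 144.5) = 144.5 kips → gross-section yield.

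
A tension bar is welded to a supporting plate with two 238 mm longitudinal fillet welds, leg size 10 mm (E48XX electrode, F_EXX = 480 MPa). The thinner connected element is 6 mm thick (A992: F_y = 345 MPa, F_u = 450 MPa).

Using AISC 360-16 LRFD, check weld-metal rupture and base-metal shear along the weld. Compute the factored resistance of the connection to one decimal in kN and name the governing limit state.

Weld metal: throat = 0.707×10 = 7.07 mm, L = 2×238 = 476 mm. φR_n = 0.75 × 0.6 × 480 × 7.07 × 476 = 726.9 kN.
Base metal shear (6 mm plate): yield φR_n = 1.0×0.6×345×6×476 = 591.2 kN; rupture φR_n = 0.75×0.6×450×6×476 = 578.3 kN; take 578.3 kN (rupture).
Governing: min(726.9, 578.3) = 578.3 kN → base-metal shear.

578.3 kN (base-metal shear governs)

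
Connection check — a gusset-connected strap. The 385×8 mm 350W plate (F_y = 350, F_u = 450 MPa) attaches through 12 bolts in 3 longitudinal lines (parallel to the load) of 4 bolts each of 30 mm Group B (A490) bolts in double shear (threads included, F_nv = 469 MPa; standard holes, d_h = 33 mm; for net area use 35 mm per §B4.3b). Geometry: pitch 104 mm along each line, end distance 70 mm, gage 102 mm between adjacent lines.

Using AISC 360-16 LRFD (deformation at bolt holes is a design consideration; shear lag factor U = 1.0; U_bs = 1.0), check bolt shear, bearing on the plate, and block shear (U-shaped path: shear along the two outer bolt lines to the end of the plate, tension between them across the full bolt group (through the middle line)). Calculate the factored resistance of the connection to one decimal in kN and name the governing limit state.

Bolt shear: A_b = π(30)²/4 = 706.86 mm². φR_n = 0.75 × 469 × 706.86 × 12 × 2 = 5967.3 kN.
Bearing (8 mm plate, F_u = 450 MPa): end bolts L_c = 70 − 33/2 = 53.5, R_n = min(1.2×53.5×8×450, 2.4×30×8×450) = 231.12 kN/bolt; interior L_c = 104 − 33 = 71, R_n = 259.2 kN/bolt. φR_n = 0.75 × (3×231.12 + 9×259.2) = 2269.6 kN.
Block shear: shear path 2×[70+3×104] = 2×382 mm, A_gv = 6112, A_nv = 2×(382 − 3.5×35)×8 = 4152 mm²; tension across gage: (204 − 2×35)×8 = 1072 mm². R_n = min(0.6×450×4152, 0.6×350×6112) + 1.0×450×1072 = min(1121, 1283.5) + 482.4 = 1603.4 kN. φR_n = 0.75 × 1603.4 = 1202.6 kN.
Governing: min(5967.3, 2269.6, 1202.6) = 1202.6 kN → block shear.

1202.6 kN (block shear governs)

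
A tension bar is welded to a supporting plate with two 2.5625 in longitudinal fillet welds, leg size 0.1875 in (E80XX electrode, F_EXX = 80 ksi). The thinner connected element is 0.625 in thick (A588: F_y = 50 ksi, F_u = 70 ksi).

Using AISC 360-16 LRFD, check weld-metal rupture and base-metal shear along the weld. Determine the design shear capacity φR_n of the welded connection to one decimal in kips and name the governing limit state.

24.5 kips (weld metal governs)

Weld metal: throat = 0.707×0.1875 = 0.13256 in, L = 2×2.5625 = 5.125 in. φR_n = 0.75 × 0.6 × 80 × 0.13256 × 5.125 = 24.5 kips.
Base metal shear (0.625 in plate): yield φR_n = 1.0×0.6×50×0.625×5.125 = 96.1 kips; rupture φR_n = 0.75×0.6×70×0.625×5.125 = 100.9 kips; take 96.1 kips (yield).
Governing: min(24.5, 96.1) = 24.5 kips → weld metal.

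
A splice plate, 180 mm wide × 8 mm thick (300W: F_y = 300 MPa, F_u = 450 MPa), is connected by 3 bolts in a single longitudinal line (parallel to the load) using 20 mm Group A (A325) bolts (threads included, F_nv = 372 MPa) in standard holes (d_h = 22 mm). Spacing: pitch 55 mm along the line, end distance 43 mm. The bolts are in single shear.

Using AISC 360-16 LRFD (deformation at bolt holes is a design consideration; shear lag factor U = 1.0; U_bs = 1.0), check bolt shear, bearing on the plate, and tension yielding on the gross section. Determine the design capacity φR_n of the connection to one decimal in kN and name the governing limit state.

Bolt shear: A_b = π(20)²/4 = 314.16 mm². φR_n = 0.75 × 372 × 314.16 × 3 × 1 = 263.0 kN.
Bearing (8 mm plate, F_u = 450 MPa): end bolts L_c = 43 − 22/2 = 32, R_n = min(1.2×32×8×450, 2.4×20×8×450) = 138.24 kN/bolt; interior L_c = 55 − 22 = 33, R_n = 142.56 kN/bolt. φR_n = 0.75 × (1×138.24 + 2×142.56) = 317.5 kN.
Tension yield (gross): A_g = 180×8 = 1440 mm². φR_n = 0.90 × 300 × 1440 = 388.8 kN.
Governing: min(263.0, 317.5, 388.8) = 263.0 kN → bolt shear.

263.0 kN (bolt shear governs)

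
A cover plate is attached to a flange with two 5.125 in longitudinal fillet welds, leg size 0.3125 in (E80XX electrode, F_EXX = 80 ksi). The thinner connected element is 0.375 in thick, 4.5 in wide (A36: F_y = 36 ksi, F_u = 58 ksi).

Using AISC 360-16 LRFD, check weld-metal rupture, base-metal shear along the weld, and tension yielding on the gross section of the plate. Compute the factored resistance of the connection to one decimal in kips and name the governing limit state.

54.7 kips (gross-section yield governs)

Weld metal: throat = 0.707×0.3125 = 0.22094 in, L = 2×5.125 = 10.25 in. φR_n = 0.75 × 0.6 × 80 × 0.22094 × 10.25 = 81.5 kips.
Base metal shear (0.375 in plate): yield φR_n = 1.0×0.6×36×0.375×10.25 = 83.0 kips; rupture φR_n = 0.75×0.6×58×0.375×10.25 = 100.3 kips; take 83.0 kips (yield).
Tension yield (gross): A_g = 4.5×0.375 = 1.6875 in². φR_n = 0.90 × 36 × 1.6875 = 54.7 kips.
Governing: min(81.5, 83.0, 54.7) = 54.7 kips → gross-section yield.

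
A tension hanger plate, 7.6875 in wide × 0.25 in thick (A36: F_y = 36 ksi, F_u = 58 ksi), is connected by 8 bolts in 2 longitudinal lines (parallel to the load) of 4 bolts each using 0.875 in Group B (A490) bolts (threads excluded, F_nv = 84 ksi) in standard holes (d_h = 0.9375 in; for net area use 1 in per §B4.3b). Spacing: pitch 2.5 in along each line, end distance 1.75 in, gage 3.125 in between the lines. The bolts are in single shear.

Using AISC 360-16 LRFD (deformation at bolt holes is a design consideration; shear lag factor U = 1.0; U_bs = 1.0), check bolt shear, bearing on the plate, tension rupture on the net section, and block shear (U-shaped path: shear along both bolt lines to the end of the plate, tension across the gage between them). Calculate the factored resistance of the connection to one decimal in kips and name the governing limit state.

61.9 kips (net-section rupture governs)

Bolt shear: A_b = π(0.875)²/4 = 0.60132 in². φR_n = 0.75 × 84 × 0.60132 × 8 × 1 = 303.1 kips.
Bearing (0.25 in plate, F_u = 58 ksi): end bolts L_c = 1.75 − 0.9375/2 = 1.28125, R_n = min(1.2×1.28125×0.25×58, 2.4×0.875×0.25×58) = 22.294 kips/bolt; interior L_c = 2.5 − 0.9375 = 1.5625, R_n = 27.188 kips/bolt. φR_n = 0.75 × (2×22.294 + 6×27.188) = 155.8 kips.
Tension rupture (net): A_n = (7.6875 − 2×1)×0.25 = 1.4219 in² (U = 1.0, A_e = A_n). φR_n = 0.75 × 58 × 1.4219 = 61.9 kips.
Block shear: shear path 2×[1.75+3×2.5] = 2×9.25 in, A_gv = 4.625, A_nv = 2×(9.25 − 3.5×1)×0.25 = 2.875 in²; tension across gage: (3.125 − 1×1)×0.25 = 0.53125 in². R_n = min(0.6×58×2.875, 0.6×36×4.625) + 1.0×58×0.53125 = min(100.05, 99.9) + 30.813 = 130.71 kips. φR_n = 0.75 × 130.71 = 98.0 kips.
Governing: min(303.1, 155.8, 61.9, 98.0) = 61.9 kips → net-section rupture.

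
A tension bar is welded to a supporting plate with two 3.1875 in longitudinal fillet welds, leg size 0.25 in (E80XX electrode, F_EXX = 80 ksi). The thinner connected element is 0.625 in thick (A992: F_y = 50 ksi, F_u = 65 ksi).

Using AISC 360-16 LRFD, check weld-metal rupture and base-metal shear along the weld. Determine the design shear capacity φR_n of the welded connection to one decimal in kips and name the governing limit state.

Weld metal: throat = 0.707×0.25 = 0.17675 in, L = 2×3.1875 = 6.375 in. φR_n = 0.75 × 0.6 × 80 × 0.17675 × 6.375 = 40.6 kips.
Base metal shear (0.625 in plate): yield φR_n = 1.0×0.6×50×0.625×6.375 = 119.5 kips; rupture φR_n = 0.75×0.6×65×0.625×6.375 = 116.5 kips; take 116.5 kips (rupture).
Governing: min(40.6, 116.5) = 40.6 kips → weld metal.

40.6 kips (weld metal governs)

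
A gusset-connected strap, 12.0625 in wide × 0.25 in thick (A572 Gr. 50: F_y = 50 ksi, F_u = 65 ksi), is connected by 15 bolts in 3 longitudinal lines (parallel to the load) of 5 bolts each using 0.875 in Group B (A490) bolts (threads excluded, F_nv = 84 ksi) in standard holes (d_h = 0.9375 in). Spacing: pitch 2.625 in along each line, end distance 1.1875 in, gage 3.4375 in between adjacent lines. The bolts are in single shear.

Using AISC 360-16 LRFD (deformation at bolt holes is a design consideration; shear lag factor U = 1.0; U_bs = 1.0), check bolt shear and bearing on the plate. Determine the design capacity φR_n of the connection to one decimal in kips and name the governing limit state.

327.7 kips (bearing governs)

Bolt shear: A_b = π(0.875)²/4 = 0.60132 in². φR_n = 0.75 × 84 × 0.60132 × 15 × 1 = 568.2 kips.
Bearing (0.25 in plate, F_u = 65 ksi): end bolts L_c = 1.1875 − 0.9375/2 = 0.71875, R_n = min(1.2×0.71875×0.25×65, 2.4×0.875×0.25×65) = 14.016 kips/bolt; interior L_c = 2.625 − 0.9375 = 1.6875, R_n = 32.906 kips/bolt. φR_n = 0.75 × (3×14.016 + 12×32.906) = 327.7 kips.
Governing: min(568.2, 327.7) = 327.7 kips → bearing.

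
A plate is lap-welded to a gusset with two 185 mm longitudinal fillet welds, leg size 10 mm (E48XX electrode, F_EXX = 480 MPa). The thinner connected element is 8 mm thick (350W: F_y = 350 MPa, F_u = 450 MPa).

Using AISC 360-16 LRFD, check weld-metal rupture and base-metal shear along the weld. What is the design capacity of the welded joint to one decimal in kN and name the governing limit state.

565.0 kN (weld metal governs)

Weld metal: throat = 0.707×10 = 7.07 mm, L = 2×185 = 370 mm. φR_n = 0.75 × 0.6 × 480 × 7.07 × 370 = 565.0 kN.
Base metal shear (8 mm plate): yield φR_n = 1.0×0.6×350×8×370 = 621.6 kN; rupture φR_n = 0.75×0.6×450×8×370 = 599.4 kN; take 599.4 kN (rupture).
Governing: min(565.0, 599.4) = 565.0 kN → weld metal.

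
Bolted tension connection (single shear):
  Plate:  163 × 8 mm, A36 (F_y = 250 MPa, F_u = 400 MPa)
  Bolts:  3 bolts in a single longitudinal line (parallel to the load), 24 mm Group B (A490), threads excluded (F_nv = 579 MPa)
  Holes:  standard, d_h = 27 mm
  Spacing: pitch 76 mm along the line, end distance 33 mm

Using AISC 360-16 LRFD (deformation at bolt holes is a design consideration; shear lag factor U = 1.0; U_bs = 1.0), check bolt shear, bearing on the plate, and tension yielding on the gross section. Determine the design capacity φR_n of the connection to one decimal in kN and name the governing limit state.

Bolt shear: A_b = π(24)²/4 = 452.39 mm². φR_n = 0.75 × 579 × 452.39 × 3 × 1 = 589.4 kN.
Bearing (8 mm plate, F_u = 400 MPa): end bolts L_c = 33 − 27/2 = 19.5, R_n = min(1.2×19.5×8×400, 2.4×24×8×400) = 74.88 kN/bolt; interior L_c = 76 − 27 = 49, R_n = 184.32 kN/bolt. φR_n = 0.75 × (1×74.88 + 2×184.32) = 332.6 kN.
Tension yield (gross): A_g = 163×8 = 1304 mm². φR_n = 0.90 × 250 × 1304 = 293.4 kN.
Governing: min(589.4, 332.6, 293.4) = 293.4 kN → gross-section yield.

293.4 kN (gross-section yield governs)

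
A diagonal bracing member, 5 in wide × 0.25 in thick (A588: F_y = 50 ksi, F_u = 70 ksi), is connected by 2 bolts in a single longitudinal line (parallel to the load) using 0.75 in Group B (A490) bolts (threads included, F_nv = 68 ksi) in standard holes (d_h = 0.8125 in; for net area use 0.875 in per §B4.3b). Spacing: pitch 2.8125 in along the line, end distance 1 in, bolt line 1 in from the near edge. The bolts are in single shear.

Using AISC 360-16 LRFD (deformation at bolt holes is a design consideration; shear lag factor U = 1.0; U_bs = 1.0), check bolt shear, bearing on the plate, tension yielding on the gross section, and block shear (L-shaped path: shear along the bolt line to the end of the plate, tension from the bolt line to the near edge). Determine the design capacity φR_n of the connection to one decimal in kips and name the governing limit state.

27.1 kips (block shear governs)

Bolt shear: A_b = π(0.75)²/4 = 0.44179 in². φR_n = 0.75 × 68 × 0.44179 × 2 × 1 = 45.1 kips.
Bearing (0.25 in plate, F_u = 70 ksi): end bolts L_c = 1 − 0.8125/2 = 0.59375, R_n = min(1.2×0.59375×0.25×70, 2.4×0.75×0.25×70) = 12.469 kips/bolt; interior L_c = 2.8125 − 0.8125 = 2, R_n = 31.5 kips/bolt. φR_n = 0.75 × (1×12.469 + 1×31.5) = 33.0 kips.
Tension yield (gross): A_g = 5×0.25 = 1.25 in². φR_n = 0.90 × 50 × 1.25 = 56.3 kips.
Block shear: shear path 1×[1+1×2.8125] = 1×3.8125 in, A_gv = 0.95313, A_nv = 1×(3.8125 − 1.5×0.875)×0.25 = 0.625 in²; tension to near edge: (1 − 0.5×0.875)×0.25 = 0.14063 in². R_n = min(0.6×70×0.625, 0.6×50×0.95313) + 1.0×70×0.14063 = min(26.25, 28.594) + 9.8441 = 36.094 kips. φR_n = 0.75 × 36.094 = 27.1 kips.
Governing: min(45.1, 33.0, 56.3, 27.1) = 27.1 kips → block shear.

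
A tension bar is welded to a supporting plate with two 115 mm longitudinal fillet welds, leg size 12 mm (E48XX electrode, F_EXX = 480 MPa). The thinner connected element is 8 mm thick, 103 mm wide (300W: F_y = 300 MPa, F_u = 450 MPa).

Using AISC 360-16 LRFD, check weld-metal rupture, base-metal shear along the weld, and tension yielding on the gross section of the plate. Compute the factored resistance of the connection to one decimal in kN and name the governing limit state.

Weld metal: throat = 0.707×12 = 8.484 mm, L = 2×115 = 230 mm. φR_n = 0.75 × 0.6 × 480 × 8.484 × 230 = 421.5 kN.
Base metal shear (8 mm plate): yield φR_n = 1.0×0.6×300×8×230 = 331.2 kN; rupture φR_n = 0.75×0.6×450×8×230 = 372.6 kN; take 331.2 kN (yield).
Tension yield (gross): A_g = 103×8 = 824 mm². φR_n = 0.90 × 300 × 824 = 222.5 kN.
Governing: min(421.5, 331.2, 222.5) = 222.5 kN → gross-section yield.

222.5 kN (gross-section yield governs)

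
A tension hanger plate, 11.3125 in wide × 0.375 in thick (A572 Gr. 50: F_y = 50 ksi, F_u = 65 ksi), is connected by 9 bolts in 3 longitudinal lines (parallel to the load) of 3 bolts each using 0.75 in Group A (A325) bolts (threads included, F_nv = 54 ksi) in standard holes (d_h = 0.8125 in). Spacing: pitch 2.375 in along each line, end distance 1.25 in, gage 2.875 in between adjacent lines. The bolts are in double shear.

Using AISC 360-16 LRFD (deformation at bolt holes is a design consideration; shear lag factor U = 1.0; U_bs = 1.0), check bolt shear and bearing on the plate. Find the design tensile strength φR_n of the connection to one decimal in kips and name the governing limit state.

253.0 kips (bearing governs)

Bolt shear: A_b = π(0.75)²/4 = 0.44179 in². φR_n = 0.75 × 54 × 0.44179 × 9 × 2 = 322.1 kips.
Bearing (0.375 in plate, F_u = 65 ksi): end bolts L_c = 1.25 − 0.8125/2 = 0.84375, R_n = min(1.2×0.84375×0.375×65, 2.4×0.75×0.375×65) = 24.68 kips/bolt; interior L_c = 2.375 − 0.8125 = 1.5625, R_n = 43.875 kips/bolt. φR_n = 0.75 × (3×24.68 + 6×43.875) = 253.0 kips.
Governing: min(322.1, 253.0) = 253.0 kips → bearing.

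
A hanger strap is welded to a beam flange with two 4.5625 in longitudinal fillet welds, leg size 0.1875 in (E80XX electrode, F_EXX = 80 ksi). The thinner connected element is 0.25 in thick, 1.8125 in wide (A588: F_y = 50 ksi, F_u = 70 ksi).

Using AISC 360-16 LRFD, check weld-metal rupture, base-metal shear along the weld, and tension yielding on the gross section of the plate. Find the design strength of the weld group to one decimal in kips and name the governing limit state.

20.4 kips (gross-section yield governs)

Weld metal: throat = 0.707×0.1875 = 0.13256 in, L = 2×4.5625 = 9.125 in. φR_n = 0.75 × 0.6 × 80 × 0.13256 × 9.125 = 43.5 kips.
Base metal shear (0.25 in plate): yield φR_n = 1.0×0.6×50×0.25×9.125 = 68.4 kips; rupture φR_n = 0.75×0.6×70×0.25×9.125 = 71.9 kips; take 68.4 kips (yield).
Tension yield (gross): A_g = 1.8125×0.25 = 0.45313 in². φR_n = 0.90 × 50 × 0.45313 = 20.4 kips.
Governing: min(43.5, 68.4, 20.4) = 20.4 kips → gross-section yield.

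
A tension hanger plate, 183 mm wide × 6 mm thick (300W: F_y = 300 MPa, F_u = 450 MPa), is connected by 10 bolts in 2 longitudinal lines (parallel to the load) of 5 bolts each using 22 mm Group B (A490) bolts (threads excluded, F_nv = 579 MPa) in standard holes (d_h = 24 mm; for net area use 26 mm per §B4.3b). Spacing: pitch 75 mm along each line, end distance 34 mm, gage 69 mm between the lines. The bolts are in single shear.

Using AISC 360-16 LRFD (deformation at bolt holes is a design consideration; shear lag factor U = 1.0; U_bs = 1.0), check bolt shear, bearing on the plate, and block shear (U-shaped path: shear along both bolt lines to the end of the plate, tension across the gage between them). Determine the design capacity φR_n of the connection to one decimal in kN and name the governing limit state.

614.4 kN (block shear governs)

Bolt shear: A_b = π(22)²/4 = 380.13 mm². φR_n = 0.75 × 579 × 380.13 × 10 × 1 = 1650.7 kN.
Bearing (6 mm plate, F_u = 450 MPa): end bolts L_c = 34 − 24/2 = 22, R_n = min(1.2×22×6×450, 2.4×22×6×450) = 71.28 kN/bolt; interior L_c = 75 − 24 = 51, R_n = 142.56 kN/bolt. φR_n = 0.75 × (2×71.28 + 8×142.56) = 962.3 kN.
Block shear: shear path 2×[34+4×75] = 2×334 mm, A_gv = 4008, A_nv = 2×(334 − 4.5×26)×6 = 2604 mm²; tension across gage: (69 − 1×26)×6 = 258 mm². R_n = min(0.6×450×2604, 0.6×300×4008) + 1.0×450×258 = min(703.08, 721.44) + 116.1 = 819.18 kN. φR_n = 0.75 × 819.18 = 614.4 kN.
Governing: min(1650.7, 962.3, 614.4) = 614.4 kN → block shear.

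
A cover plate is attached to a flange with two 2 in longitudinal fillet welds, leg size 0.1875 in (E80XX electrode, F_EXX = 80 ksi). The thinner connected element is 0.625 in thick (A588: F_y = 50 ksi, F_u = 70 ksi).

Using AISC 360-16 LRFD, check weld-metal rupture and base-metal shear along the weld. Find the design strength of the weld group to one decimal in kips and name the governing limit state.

19.1 kips (weld metal governs)

Weld metal: throat = 0.707×0.1875 = 0.13256 in, L = 2×2 = 4 in. φR_n = 0.75 × 0.6 × 80 × 0.13256 × 4 = 19.1 kips.
Base metal shear (0.625 in plate): yield φR_n = 1.0×0.6×50×0.625×4 = 75.0 kips; rupture φR_n = 0.75×0.6×70×0.625×4 = 78.8 kips; take 75.0 kips (yield).
Governing: min(19.1, 75.0) = 19.1 kips → weld metal.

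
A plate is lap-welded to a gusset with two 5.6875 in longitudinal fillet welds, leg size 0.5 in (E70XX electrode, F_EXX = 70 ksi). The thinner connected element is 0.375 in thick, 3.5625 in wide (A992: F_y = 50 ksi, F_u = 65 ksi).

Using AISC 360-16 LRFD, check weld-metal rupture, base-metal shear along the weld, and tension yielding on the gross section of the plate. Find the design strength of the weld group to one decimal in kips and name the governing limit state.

Weld metal: throat = 0.707×0.5 = 0.3535 in, L = 2×5.6875 = 11.375 in. φR_n = 0.75 × 0.6 × 70 × 0.3535 × 11.375 = 126.7 kips.
Base metal shear (0.375 in plate): yield φR_n = 1.0×0.6×50×0.375×11.375 = 128.0 kips; rupture φR_n = 0.75×0.6×65×0.375×11.375 = 124.8 kips; take 124.8 kips (rupture).
Tension yield (gross): A_g = 3.5625×0.375 = 1.3359 in². φR_n = 0.90 × 50 × 1.3359 = 60.1 kips.
Governing: min(126.7, 124.8, 60.1) = 60.1 kips → gross-section yield.

60.1 kips (gross-section yield governs)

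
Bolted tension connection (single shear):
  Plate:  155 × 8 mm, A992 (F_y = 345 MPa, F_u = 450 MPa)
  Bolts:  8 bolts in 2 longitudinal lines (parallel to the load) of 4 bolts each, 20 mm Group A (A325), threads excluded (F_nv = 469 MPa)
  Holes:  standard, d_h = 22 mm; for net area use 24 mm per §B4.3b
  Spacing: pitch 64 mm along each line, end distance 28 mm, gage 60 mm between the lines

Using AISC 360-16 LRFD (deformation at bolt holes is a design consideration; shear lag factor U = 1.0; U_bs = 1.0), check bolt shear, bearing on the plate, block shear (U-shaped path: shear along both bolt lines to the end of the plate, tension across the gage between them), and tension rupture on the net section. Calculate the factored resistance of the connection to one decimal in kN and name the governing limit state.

Bolt shear: A_b = π(20)²/4 = 314.16 mm². φR_n = 0.75 × 469 × 314.16 × 8 × 1 = 884.0 kN.
Bearing (8 mm plate, F_u = 450 MPa): end bolts L_c = 28 − 22/2 = 17, R_n = min(1.2×17×8×450, 2.4×20×8×450) = 73.44 kN/bolt; interior L_c = 64 − 22 = 42, R_n = 172.8 kN/bolt. φR_n = 0.75 × (2×73.44 + 6×172.8) = 887.8 kN.
Block shear: shear path 2×[28+3×64] = 2×220 mm, A_gv = 3520, A_nv = 2×(220 − 3.5×24)×8 = 2176 mm²; tension across gage: (60 − 1×24)×8 = 288 mm². R_n = min(0.6×450×2176, 0.6×345×3520) + 1.0×450×288 = min(587.52, 728.64) + 129.6 = 717.12 kN. φR_n = 0.75 × 717.12 = 537.8 kN.
Tension rupture (net): A_n = (155 − 2×24)×8 = 856 mm² (U = 1.0, A_e = A_n). φR_n = 0.75 × 450 × 856 = 288.9 kN.
Governing: min(884.0, 887.8, 537.8, 288.9) = 288.9 kN → net-section rupture.

288.9 kN (net-section rupture governs)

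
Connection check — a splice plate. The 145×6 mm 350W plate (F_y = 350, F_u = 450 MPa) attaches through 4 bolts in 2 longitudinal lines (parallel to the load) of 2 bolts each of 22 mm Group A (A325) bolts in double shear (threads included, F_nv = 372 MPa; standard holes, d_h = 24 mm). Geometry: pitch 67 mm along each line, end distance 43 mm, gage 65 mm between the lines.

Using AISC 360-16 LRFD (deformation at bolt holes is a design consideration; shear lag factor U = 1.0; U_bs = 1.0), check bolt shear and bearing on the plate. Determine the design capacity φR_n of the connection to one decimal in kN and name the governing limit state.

Bolt shear: A_b = π(22)²/4 = 380.13 mm². φR_n = 0.75 × 372 × 380.13 × 4 × 2 = 848.5 kN.
Bearing (6 mm plate, F_u = 450 MPa): end bolts L_c = 43 − 24/2 = 31, R_n = min(1.2×31×6×450, 2.4×22×6×450) = 100.44 kN/bolt; interior L_c = 67 − 24 = 43, R_n = 139.32 kN/bolt. φR_n = 0.75 × (2×100.44 + 2×139.32) = 359.6 kN.
Governing: min(848.5, 359.6) = 359.6 kN → bearing.

359.6 kN (bearing governs)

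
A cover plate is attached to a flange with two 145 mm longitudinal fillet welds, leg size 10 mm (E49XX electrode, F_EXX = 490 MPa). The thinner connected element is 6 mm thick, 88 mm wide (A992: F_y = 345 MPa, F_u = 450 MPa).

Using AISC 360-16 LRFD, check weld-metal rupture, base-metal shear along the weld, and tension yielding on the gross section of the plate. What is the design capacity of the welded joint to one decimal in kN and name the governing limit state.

163.9 kN (gross-section yield governs)

Weld metal: throat = 0.707×10 = 7.07 mm, L = 2×145 = 290 mm. φR_n = 0.75 × 0.6 × 490 × 7.07 × 290 = 452.1 kN.
Base metal shear (6 mm plate): yield φR_n = 1.0×0.6×345×6×290 = 360.2 kN; rupture φR_n = 0.75×0.6×450×6×290 = 352.4 kN; take 352.4 kN (rupture).
Tension yield (gross): A_g = 88×6 = 528 mm². φR_n = 0.90 × 345 × 528 = 163.9 kN.
Governing: min(452.1, 352.4, 163.9) = 163.9 kN → gross-section yield.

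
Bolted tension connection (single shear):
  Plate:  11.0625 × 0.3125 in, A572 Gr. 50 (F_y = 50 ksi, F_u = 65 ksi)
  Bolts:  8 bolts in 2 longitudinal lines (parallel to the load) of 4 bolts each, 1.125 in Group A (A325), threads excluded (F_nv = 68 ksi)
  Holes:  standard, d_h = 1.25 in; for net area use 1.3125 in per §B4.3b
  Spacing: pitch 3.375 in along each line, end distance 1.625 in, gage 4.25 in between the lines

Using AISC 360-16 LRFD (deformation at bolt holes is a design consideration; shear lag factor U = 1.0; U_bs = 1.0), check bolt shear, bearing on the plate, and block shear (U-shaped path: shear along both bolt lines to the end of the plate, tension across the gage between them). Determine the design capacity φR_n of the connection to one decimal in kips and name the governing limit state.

175.6 kips (block shear governs)

Bolt shear: A_b = π(1.125)²/4 = 0.99402 in². φR_n = 0.75 × 68 × 0.99402 × 8 × 1 = 405.6 kips.
Bearing (0.3125 in plate, F_u = 65 ksi): end bolts L_c = 1.625 − 1.25/2 = 1, R_n = min(1.2×1×0.3125×65, 2.4×1.125×0.3125×65) = 24.375 kips/bolt; interior L_c = 3.375 − 1.25 = 2.125, R_n = 51.797 kips/bolt. φR_n = 0.75 × (2×24.375 + 6×51.797) = 269.6 kips.
Block shear: shear path 2×[1.625+3×3.375] = 2×11.75 in, A_gv = 7.3438, A_nv = 2×(11.75 − 3.5×1.3125)×0.3125 = 4.4727 in²; tension across gage: (4.25 − 1×1.3125)×0.3125 = 0.91797 in². R_n = min(0.6×65×4.4727, 0.6×50×7.3438) + 1.0×65×0.91797 = min(174.44, 220.31) + 59.668 = 234.11 kips. φR_n = 0.75 × 234.11 = 175.6 kips.
Governing: min(405.6, 269.6, 175.6) = 175.6 kips → block shear.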